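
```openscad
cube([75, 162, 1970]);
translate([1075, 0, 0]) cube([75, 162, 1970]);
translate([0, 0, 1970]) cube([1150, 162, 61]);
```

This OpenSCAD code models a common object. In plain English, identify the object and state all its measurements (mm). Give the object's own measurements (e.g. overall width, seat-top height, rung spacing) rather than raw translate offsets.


A door frame. The clear opening is 1000 mm wide and 1970 mm high. Two 75 mm wide jambs, 162 mm deep, stand either side of the opening from the floor to the top of the opening. A 61 mm thick head sits across the top of both jambs, spanning the full outside width of the frame.


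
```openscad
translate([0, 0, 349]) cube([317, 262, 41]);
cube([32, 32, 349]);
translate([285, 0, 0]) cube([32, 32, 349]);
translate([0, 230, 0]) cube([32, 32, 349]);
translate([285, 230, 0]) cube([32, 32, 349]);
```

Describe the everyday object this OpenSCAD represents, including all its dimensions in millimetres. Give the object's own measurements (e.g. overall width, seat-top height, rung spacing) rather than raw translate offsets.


A simple wooden stool: a rectangular seat 317 mm (x) by 262 mm (y), 41 mm thick, top face at z = 390 mm, on four square legs, each 32×32 mm in cross-section. The legs rest on z = 0, each flush with a corner of the seat.


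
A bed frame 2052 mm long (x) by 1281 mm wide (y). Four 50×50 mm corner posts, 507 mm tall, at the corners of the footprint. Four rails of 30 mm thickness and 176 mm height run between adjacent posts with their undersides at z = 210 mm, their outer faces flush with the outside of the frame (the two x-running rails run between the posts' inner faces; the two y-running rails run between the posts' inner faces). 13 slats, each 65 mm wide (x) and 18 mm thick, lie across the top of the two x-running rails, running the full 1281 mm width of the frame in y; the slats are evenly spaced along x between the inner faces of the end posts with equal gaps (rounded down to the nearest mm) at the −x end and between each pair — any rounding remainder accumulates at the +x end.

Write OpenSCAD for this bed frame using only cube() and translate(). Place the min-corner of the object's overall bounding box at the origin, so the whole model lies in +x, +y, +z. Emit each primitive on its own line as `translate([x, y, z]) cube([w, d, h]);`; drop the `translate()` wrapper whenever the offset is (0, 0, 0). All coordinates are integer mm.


cube([50, 50, 507]);
translate([0, 1231, 0]) cube([50, 50, 507]);
translate([2002, 0, 0]) cube([50, 50, 507]);
translate([2002, 1231, 0]) cube([50, 50, 507]);
translate([50, 0, 210]) cube([1952, 30, 176]);
translate([50, 1251, 210]) cube([1952, 30, 176]);
translate([0, 50, 210]) cube([30, 1181, 176]);
translate([2022, 50, 210]) cube([30, 1181, 176]);
translate([129, 0, 386]) cube([65, 1281, 18]);
translate([273, 0, 386]) cube([65, 1281, 18]);
translate([417, 0, 386]) cube([65, 1281, 18]);
translate([561, 0, 386]) cube([65, 1281, 18]);
translate([705, 0, 386]) cube([65, 1281, 18]);
translate([849, 0, 386]) cube([65, 1281, 18]);
translate([993, 0, 386]) cube([65, 1281, 18]);
translate([1137, 0, 386]) cube([65, 1281, 18]);
translate([1281, 0, 386]) cube([65, 1281, 18]);
translate([1425, 0, 386]) cube([65, 1281, 18]);
translate([1569, 0, 386]) cube([65, 1281, 18]);
translate([1713, 0, 386]) cube([65, 1281, 18]);
translate([1857, 0, 386]) cube([65, 1281, 18]);


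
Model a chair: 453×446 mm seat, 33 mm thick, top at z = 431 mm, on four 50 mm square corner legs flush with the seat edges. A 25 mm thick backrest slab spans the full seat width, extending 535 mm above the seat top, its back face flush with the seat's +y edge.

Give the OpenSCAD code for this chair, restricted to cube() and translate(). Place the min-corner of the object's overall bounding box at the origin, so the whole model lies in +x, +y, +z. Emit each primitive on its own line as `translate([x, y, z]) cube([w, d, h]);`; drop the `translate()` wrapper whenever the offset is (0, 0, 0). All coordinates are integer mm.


translate([0, 0, 398]) cube([453, 446, 33]);
cube([50, 50, 398]);
translate([403, 0, 0]) cube([50, 50, 398]);
translate([0, 396, 0]) cube([50, 50, 398]);
translate([403, 396, 0]) cube([50, 50, 398]);
translate([0, 421, 431]) cube([453, 25, 535]);


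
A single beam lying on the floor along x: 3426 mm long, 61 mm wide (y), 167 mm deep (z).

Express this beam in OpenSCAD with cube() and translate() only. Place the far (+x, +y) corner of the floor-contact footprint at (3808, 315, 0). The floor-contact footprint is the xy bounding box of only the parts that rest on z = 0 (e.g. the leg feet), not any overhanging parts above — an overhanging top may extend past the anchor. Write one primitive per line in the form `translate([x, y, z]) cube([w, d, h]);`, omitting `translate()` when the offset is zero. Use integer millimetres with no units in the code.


translate([382, 254, 0]) cube([3426, 61, 167]);


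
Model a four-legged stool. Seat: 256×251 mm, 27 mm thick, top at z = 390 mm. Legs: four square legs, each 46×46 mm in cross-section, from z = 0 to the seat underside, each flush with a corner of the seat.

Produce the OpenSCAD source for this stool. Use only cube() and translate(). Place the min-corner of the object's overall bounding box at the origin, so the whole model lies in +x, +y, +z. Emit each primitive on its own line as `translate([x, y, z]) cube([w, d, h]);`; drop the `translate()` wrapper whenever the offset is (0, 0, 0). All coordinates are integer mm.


// leg_h = 390 - 27 = 363
translate([0, 0, 363]) cube([256, 251, 27]);
cube([46, 46, 363]);
translate([210, 0, 0]) cube([46, 46, 363]);
translate([0, 205, 0]) cube([46, 46, 363]);
translate([210, 205, 0]) cube([46, 46, 363]);


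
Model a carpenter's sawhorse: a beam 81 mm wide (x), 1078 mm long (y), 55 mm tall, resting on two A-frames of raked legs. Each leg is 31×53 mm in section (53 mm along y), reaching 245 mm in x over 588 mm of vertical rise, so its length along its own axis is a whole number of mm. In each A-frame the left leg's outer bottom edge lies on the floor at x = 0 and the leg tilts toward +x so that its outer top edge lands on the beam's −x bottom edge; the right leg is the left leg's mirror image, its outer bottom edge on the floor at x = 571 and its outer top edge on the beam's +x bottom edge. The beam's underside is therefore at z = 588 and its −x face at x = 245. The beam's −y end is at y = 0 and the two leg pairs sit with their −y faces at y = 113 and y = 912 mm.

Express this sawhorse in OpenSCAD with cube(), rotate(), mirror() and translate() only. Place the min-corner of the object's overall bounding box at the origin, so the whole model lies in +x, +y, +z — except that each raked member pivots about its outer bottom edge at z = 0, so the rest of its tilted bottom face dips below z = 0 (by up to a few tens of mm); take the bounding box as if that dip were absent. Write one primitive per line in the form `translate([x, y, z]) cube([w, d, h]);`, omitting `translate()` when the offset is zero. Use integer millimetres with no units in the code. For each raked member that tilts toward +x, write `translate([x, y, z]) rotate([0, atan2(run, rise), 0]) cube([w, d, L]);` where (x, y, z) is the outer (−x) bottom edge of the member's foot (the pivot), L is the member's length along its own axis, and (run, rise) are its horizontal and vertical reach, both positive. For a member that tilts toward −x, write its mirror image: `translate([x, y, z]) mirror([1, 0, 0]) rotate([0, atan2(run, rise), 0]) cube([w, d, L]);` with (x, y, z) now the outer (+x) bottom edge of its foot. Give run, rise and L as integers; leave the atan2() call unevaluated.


// leg length = √(245² + 588²) = 637
// right-leg outer foot x = 2·245 + 81 = 571
// beam min-corner = (245, 0, 588)
translate([245, 0, 588]) cube([81, 1078, 55]);
translate([0, 113, 0]) rotate([0, atan2(245, 588), 0]) cube([31, 53, 637]);
translate([571, 113, 0]) mirror([1, 0, 0]) rotate([0, atan2(245, 588), 0]) cube([31, 53, 637]);
translate([0, 912, 0]) rotate([0, atan2(245, 588), 0]) cube([31, 53, 637]);
translate([571, 912, 0]) mirror([1, 0, 0]) rotate([0, atan2(245, 588), 0]) cube([31, 53, 637]);


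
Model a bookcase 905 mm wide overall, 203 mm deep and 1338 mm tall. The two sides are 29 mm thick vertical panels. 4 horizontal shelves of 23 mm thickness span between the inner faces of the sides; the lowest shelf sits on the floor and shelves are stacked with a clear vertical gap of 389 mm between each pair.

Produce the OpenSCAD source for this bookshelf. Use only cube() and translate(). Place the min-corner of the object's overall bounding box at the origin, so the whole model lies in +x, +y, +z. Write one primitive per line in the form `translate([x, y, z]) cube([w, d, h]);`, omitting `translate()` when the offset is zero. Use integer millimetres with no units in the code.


cube([29, 203, 1338]);
translate([876, 0, 0]) cube([29, 203, 1338]);
translate([29, 0, 0]) cube([847, 203, 23]);
translate([29, 0, 412]) cube([847, 203, 23]);
translate([29, 0, 824]) cube([847, 203, 23]);
translate([29, 0, 1236]) cube([847, 203, 23]);


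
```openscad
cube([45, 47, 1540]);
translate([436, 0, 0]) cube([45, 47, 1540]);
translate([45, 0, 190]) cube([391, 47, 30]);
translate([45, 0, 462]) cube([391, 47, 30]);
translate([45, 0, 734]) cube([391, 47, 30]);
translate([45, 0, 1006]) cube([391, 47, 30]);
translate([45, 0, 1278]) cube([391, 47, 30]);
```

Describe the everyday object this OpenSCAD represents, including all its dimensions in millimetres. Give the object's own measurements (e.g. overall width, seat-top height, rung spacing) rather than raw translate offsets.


A straight ladder. Two 45×47 mm vertical rails, 1540 mm tall, stand 481 mm apart (outside-to-outside) with their front faces coplanar on the −y side. 5 rungs, each 47 mm deep and 30 mm tall, span between the inner faces of the rails, front faces flush with the rails. The lowest rung's underside is at z = 190 mm and rungs are spaced 272 mm apart (underside to underside).


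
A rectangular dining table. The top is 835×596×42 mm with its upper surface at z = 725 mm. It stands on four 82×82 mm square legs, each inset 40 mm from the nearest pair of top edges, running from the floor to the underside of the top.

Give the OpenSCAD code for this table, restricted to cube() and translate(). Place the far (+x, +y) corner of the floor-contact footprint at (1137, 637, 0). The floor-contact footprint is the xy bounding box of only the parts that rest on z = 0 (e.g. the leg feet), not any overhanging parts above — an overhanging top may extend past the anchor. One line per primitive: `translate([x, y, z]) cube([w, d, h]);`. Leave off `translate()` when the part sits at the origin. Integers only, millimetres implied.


// leg_h = 725 - 42 = 683
translate([342, 81, 683]) cube([835, 596, 42]);
translate([382, 121, 0]) cube([82, 82, 683]);
translate([1055, 121, 0]) cube([82, 82, 683]);
translate([382, 555, 0]) cube([82, 82, 683]);
translate([1055, 555, 0]) cube([82, 82, 683]);


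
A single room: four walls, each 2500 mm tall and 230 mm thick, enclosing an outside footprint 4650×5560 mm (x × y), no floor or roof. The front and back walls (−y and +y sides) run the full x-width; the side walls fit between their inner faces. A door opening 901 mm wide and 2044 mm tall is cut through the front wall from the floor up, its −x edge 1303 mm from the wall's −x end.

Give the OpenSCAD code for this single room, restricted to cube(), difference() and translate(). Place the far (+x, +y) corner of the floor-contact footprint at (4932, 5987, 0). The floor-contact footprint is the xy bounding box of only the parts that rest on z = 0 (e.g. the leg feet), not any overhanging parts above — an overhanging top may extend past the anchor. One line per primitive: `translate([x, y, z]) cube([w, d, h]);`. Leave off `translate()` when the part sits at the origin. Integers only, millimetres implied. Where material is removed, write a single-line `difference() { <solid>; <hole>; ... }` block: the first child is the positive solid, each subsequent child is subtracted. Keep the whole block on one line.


difference() { translate([282, 427, 0]) cube([4650, 230, 2500]); translate([1585, 427, 0]) cube([901, 230, 2044]); }
translate([282, 5757, 0]) cube([4650, 230, 2500]);
translate([282, 657, 0]) cube([230, 5100, 2500]);
translate([4702, 657, 0]) cube([230, 5100, 2500]);


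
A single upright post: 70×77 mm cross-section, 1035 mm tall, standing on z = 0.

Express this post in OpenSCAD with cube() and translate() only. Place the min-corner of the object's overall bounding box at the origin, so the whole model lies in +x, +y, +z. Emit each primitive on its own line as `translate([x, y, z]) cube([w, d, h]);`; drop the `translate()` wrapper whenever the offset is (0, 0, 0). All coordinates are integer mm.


cube([70, 77, 1035]);


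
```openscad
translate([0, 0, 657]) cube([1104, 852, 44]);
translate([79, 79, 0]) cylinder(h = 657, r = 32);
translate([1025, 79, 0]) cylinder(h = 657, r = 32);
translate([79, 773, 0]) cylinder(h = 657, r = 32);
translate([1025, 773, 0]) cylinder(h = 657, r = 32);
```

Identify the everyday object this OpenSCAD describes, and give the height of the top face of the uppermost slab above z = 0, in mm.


A table. The table height is 701 mm.

A 1104×852×44 slab sits at z = 657 on four Ø64 mm round legs — a table. The top surface is at 657 + 44 = 701 mm.


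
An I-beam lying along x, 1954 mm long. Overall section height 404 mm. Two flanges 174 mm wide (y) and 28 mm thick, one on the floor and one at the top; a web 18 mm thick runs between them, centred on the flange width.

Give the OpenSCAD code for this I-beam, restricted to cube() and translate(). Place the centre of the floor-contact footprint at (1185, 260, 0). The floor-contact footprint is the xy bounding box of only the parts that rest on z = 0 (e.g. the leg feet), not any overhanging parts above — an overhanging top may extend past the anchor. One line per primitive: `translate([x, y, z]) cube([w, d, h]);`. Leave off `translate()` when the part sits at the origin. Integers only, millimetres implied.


translate([208, 173, 0]) cube([1954, 174, 28]);
translate([208, 251, 28]) cube([1954, 18, 348]);
translate([208, 173, 376]) cube([1954, 174, 28]);


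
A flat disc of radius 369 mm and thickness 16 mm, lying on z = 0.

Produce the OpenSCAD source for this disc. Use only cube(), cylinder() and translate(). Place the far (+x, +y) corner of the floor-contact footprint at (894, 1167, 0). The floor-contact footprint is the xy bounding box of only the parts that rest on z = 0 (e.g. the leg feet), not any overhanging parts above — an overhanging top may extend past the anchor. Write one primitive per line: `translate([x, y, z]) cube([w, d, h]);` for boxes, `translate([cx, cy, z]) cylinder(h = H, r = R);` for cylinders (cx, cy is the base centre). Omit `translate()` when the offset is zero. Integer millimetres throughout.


translate([525, 798, 0]) cylinder(h = 16, r = 369);


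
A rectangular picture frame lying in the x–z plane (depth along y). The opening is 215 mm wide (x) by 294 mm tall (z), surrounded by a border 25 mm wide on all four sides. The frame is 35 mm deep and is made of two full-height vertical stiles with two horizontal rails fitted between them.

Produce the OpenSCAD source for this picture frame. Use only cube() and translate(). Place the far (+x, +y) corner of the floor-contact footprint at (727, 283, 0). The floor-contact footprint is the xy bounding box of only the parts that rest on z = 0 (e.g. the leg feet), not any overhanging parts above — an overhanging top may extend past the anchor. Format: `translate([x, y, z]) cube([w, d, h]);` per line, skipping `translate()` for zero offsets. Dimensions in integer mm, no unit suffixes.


translate([462, 248, 0]) cube([25, 35, 344]);
translate([702, 248, 0]) cube([25, 35, 344]);
translate([487, 248, 0]) cube([215, 35, 25]);
translate([487, 248, 319]) cube([215, 35, 25]);


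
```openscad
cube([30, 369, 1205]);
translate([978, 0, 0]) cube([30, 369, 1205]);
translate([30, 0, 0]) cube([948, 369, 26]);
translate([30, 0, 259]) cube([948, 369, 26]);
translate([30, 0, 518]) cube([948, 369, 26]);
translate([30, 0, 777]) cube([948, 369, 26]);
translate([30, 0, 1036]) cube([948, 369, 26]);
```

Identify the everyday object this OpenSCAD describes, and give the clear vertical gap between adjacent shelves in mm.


A bookshelf. The clear shelf gap is 233 mm.

Two tall side panels with 5 horizontal boards between them — a bookshelf. The first two shelf undersides are at z = 0 and z = 259; with shelf thickness 26, the clear gap is 259 − 0 − 26 = 233 mm.


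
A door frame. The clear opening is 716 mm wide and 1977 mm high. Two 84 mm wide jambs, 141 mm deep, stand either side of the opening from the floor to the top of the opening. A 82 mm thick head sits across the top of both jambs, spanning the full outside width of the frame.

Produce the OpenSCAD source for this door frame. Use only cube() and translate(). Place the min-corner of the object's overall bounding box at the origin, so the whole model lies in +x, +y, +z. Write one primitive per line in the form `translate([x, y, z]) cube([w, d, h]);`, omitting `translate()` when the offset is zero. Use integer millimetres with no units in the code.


cube([84, 141, 1977]);
translate([800, 0, 0]) cube([84, 141, 1977]);
translate([0, 0, 1977]) cube([884, 141, 82]);


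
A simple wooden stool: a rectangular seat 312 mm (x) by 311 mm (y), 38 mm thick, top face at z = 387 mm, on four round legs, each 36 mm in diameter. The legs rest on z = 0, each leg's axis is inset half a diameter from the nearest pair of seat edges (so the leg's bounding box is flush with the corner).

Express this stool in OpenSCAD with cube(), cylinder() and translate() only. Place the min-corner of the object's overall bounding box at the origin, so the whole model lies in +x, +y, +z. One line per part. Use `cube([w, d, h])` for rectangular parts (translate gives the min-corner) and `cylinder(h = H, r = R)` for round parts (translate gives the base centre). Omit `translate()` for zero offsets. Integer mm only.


translate([0, 0, 349]) cube([312, 311, 38]);
translate([18, 18, 0]) cylinder(h = 349, r = 18);
translate([294, 18, 0]) cylinder(h = 349, r = 18);
translate([18, 293, 0]) cylinder(h = 349, r = 18);
translate([294, 293, 0]) cylinder(h = 349, r = 18);


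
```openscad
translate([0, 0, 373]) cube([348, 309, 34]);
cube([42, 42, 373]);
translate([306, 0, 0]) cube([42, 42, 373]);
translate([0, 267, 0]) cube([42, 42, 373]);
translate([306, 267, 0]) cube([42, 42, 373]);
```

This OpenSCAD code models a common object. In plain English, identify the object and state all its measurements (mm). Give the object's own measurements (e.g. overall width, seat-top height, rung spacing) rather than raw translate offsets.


A four-legged stool. The seat is a 348×309×34 mm slab whose top surface is at z = 407 mm; four square legs, each 42×42 mm in cross-section, run from the floor (z = 0) to the underside of the seat, each flush with a corner of the seat.


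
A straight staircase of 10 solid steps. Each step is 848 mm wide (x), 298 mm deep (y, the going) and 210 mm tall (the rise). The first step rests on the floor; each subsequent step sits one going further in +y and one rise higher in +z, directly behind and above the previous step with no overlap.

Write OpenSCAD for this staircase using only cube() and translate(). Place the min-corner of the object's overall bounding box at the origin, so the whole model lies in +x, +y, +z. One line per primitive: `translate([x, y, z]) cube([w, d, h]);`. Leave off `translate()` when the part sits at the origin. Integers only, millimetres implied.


cube([848, 298, 210]);
translate([0, 298, 210]) cube([848, 298, 210]);
translate([0, 596, 420]) cube([848, 298, 210]);
translate([0, 894, 630]) cube([848, 298, 210]);
translate([0, 1192, 840]) cube([848, 298, 210]);
translate([0, 1490, 1050]) cube([848, 298, 210]);
translate([0, 1788, 1260]) cube([848, 298, 210]);
translate([0, 2086, 1470]) cube([848, 298, 210]);
translate([0, 2384, 1680]) cube([848, 298, 210]);
translate([0, 2682, 1890]) cube([848, 298, 210]);


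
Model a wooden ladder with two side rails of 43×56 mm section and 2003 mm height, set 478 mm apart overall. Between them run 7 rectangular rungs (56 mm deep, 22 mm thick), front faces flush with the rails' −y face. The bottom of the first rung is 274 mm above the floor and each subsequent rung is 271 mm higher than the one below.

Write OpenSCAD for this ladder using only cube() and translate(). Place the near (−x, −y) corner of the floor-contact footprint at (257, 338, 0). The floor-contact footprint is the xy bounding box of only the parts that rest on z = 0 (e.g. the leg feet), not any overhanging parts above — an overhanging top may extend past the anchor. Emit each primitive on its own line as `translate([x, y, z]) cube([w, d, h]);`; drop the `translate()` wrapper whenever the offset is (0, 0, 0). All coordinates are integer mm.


translate([257, 338, 0]) cube([43, 56, 2003]);
translate([692, 338, 0]) cube([43, 56, 2003]);
translate([300, 338, 274]) cube([392, 56, 22]);
translate([300, 338, 545]) cube([392, 56, 22]);
translate([300, 338, 816]) cube([392, 56, 22]);
translate([300, 338, 1087]) cube([392, 56, 22]);
translate([300, 338, 1358]) cube([392, 56, 22]);
translate([300, 338, 1629]) cube([392, 56, 22]);
translate([300, 338, 1900]) cube([392, 56, 22]);


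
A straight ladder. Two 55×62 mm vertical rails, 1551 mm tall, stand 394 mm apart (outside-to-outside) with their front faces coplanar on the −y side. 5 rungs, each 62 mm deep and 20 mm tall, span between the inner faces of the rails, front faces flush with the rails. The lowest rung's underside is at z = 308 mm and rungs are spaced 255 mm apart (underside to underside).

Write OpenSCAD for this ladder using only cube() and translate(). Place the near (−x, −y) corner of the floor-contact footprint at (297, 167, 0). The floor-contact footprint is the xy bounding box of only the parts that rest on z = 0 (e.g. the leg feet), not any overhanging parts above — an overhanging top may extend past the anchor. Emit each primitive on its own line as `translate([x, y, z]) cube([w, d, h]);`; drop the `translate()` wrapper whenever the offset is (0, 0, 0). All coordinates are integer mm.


translate([297, 167, 0]) cube([55, 62, 1551]);
translate([636, 167, 0]) cube([55, 62, 1551]);
translate([352, 167, 308]) cube([284, 62, 20]);
translate([352, 167, 563]) cube([284, 62, 20]);
translate([352, 167, 818]) cube([284, 62, 20]);
translate([352, 167, 1073]) cube([284, 62, 20]);
translate([352, 167, 1328]) cube([284, 62, 20]);


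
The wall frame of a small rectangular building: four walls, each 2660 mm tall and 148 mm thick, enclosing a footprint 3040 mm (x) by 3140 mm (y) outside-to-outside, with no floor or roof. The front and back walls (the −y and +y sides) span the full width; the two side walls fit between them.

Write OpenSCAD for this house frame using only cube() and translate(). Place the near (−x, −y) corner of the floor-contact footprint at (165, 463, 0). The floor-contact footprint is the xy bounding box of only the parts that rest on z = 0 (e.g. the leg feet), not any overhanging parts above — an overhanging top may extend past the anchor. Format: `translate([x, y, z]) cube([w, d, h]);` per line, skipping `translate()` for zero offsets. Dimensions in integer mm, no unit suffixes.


translate([165, 463, 0]) cube([3040, 148, 2660]);
translate([165, 3455, 0]) cube([3040, 148, 2660]);
translate([165, 611, 0]) cube([148, 2844, 2660]);
translate([3057, 611, 0]) cube([148, 2844, 2660]);


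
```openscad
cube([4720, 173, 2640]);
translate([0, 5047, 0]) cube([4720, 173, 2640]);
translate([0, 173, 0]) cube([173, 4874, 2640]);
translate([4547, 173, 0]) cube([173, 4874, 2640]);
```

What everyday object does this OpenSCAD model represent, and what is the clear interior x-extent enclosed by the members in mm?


A house (or room) frame. The interior width is 4374 mm.

Four 2640 mm walls enclosing a rectangle with no floor or roof — a room or house frame. Outside width is 4720 mm and wall thickness is 173 mm, so the interior width is 4720 − 2 × 173 = 4374 mm.


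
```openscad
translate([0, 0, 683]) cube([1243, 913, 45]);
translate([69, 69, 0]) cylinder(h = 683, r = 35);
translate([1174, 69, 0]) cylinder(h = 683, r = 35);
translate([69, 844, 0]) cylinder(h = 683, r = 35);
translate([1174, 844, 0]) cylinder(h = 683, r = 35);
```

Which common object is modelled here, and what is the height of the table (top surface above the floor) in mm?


A table. The table height is 728 mm.

A 1243×913×45 slab sits at z = 683 on four Ø70 mm round legs — a table. The top surface is at 683 + 45 = 728 mm.


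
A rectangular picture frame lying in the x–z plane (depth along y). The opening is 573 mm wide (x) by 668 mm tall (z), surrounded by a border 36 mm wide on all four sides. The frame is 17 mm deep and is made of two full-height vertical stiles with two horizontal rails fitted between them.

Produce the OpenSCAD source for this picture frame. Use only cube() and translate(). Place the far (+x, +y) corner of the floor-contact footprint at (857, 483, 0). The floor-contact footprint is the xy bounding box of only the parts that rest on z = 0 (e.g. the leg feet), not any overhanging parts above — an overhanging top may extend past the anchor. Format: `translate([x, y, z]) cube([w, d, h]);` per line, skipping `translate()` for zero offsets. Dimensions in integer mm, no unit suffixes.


translate([212, 466, 0]) cube([36, 17, 740]);
translate([821, 466, 0]) cube([36, 17, 740]);
translate([248, 466, 0]) cube([573, 17, 36]);
translate([248, 466, 704]) cube([573, 17, 36]);


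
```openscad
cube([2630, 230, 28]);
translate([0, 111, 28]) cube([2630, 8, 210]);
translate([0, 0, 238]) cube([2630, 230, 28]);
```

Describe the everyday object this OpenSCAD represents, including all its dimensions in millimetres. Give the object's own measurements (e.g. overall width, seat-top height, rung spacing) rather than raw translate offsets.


An I-beam lying along x, 2630 mm long. Overall section height 266 mm. Two flanges 230 mm wide (y) and 28 mm thick, one on the floor and one at the top; a web 8 mm thick runs between them, centred on the flange width.


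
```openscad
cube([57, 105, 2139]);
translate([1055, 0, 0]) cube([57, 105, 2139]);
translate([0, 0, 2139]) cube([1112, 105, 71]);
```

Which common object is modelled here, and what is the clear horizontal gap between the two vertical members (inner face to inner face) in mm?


A door frame. The clear opening width is 998 mm.

Two 2139 mm tall posts with a header on top — a door frame. The left jamb is 57 mm wide at x = 0; the right jamb starts at x = 1055. The clear opening is 1055 − 57 = 998 mm.


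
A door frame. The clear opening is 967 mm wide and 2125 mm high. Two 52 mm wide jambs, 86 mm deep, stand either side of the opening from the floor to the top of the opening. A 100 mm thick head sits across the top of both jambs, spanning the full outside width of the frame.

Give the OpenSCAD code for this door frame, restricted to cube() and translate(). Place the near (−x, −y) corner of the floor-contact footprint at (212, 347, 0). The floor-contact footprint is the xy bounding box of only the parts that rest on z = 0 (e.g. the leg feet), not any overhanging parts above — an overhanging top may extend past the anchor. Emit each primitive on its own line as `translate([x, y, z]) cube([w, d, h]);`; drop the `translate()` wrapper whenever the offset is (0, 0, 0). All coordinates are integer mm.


translate([212, 347, 0]) cube([52, 86, 2125]);
translate([1231, 347, 0]) cube([52, 86, 2125]);
translate([212, 347, 2125]) cube([1071, 86, 100]);


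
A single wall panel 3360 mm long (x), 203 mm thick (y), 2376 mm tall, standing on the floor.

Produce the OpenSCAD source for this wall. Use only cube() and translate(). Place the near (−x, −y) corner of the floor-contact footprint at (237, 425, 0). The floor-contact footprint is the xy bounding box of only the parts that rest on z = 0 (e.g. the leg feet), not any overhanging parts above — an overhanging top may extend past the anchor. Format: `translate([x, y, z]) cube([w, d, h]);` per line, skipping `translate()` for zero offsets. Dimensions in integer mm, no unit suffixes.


translate([237, 425, 0]) cube([3360, 203, 2376]);


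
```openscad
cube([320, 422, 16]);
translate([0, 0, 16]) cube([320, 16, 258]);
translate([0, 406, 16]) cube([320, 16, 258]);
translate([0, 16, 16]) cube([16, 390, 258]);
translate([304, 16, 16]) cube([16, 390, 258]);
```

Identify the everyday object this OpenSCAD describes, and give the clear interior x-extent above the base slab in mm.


An open box. The internal width is 288 mm.

A 320×422 base slab with four walls standing on it — an open box. The base is 320 mm wide and the walls are 16 mm thick, so the internal width is 320 − 2 × 16 = 288 mm.


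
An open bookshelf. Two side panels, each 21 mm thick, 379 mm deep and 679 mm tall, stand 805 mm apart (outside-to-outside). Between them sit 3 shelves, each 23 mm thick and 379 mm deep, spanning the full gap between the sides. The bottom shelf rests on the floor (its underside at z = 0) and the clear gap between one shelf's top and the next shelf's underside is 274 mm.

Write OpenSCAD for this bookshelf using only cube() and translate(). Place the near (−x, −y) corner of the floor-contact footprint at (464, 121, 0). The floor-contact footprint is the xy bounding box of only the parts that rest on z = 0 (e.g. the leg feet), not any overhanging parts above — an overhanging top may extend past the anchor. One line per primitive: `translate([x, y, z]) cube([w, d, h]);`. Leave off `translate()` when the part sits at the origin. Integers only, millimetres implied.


translate([464, 121, 0]) cube([21, 379, 679]);
translate([1248, 121, 0]) cube([21, 379, 679]);
translate([485, 121, 0]) cube([763, 379, 23]);
translate([485, 121, 297]) cube([763, 379, 23]);
translate([485, 121, 594]) cube([763, 379, 23]);


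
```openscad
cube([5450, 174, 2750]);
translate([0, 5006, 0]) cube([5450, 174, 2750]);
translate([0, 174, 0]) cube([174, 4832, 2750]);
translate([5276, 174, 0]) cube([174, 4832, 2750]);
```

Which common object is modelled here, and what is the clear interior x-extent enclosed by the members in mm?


A house (or room) frame. The interior width is 5102 mm.

Four 2750 mm walls enclosing a rectangle with no floor or roof — a room or house frame. Outside width is 5450 mm and wall thickness is 174 mm, so the interior width is 5450 − 2 × 174 = 5102 mm.


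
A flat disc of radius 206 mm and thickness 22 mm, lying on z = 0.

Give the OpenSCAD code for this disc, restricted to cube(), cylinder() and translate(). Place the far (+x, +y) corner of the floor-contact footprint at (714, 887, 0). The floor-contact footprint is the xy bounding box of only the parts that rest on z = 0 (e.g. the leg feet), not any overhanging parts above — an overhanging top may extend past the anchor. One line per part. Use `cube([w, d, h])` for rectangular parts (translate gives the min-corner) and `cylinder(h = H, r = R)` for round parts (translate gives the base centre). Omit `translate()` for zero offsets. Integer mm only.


translate([508, 681, 0]) cylinder(h = 22, r = 206);


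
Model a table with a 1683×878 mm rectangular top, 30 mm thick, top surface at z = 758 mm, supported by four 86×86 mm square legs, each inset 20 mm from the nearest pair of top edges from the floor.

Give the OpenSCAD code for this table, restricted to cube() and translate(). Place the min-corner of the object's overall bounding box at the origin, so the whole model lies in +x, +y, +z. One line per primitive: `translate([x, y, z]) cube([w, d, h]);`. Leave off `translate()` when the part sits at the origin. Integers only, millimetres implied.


translate([0, 0, 728]) cube([1683, 878, 30]);
translate([20, 20, 0]) cube([86, 86, 728]);
translate([1577, 20, 0]) cube([86, 86, 728]);
translate([20, 772, 0]) cube([86, 86, 728]);
translate([1577, 772, 0]) cube([86, 86, 728]);


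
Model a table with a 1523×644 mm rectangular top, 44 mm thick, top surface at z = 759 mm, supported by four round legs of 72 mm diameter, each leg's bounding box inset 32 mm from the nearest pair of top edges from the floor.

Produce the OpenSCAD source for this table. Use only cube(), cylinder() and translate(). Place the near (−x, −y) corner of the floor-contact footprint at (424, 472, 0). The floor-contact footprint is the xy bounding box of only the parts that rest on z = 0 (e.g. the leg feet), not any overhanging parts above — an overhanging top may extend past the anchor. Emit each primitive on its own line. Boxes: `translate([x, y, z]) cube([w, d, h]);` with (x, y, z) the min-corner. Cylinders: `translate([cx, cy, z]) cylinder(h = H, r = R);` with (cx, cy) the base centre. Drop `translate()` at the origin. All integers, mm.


translate([392, 440, 715]) cube([1523, 644, 44]);
translate([460, 508, 0]) cylinder(h = 715, r = 36);
translate([1847, 508, 0]) cylinder(h = 715, r = 36);
translate([460, 1016, 0]) cylinder(h = 715, r = 36);
translate([1847, 1016, 0]) cylinder(h = 715, r = 36);


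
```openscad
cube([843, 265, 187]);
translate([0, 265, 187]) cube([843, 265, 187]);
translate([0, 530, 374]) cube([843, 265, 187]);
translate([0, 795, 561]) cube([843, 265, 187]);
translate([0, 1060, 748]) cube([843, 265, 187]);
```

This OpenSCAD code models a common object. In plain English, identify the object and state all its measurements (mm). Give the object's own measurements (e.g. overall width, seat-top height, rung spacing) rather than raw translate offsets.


A straight staircase of 5 solid steps. Each step is 843 mm wide (x), 265 mm deep (y, the going) and 187 mm tall (the rise). The first step rests on the floor; each subsequent step sits one going further in +y and one rise higher in +z, directly behind and above the previous step with no overlap.


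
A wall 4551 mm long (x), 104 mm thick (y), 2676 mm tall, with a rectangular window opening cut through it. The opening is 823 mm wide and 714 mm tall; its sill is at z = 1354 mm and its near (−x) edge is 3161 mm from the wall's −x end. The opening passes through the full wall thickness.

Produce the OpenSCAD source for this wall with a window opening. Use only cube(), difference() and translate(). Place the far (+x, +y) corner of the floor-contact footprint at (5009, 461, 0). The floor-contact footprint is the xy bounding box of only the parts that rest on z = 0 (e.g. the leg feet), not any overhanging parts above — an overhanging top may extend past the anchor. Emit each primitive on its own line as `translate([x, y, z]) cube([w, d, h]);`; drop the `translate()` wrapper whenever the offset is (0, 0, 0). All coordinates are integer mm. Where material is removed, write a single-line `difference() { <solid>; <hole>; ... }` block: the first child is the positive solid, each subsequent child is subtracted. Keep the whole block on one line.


difference() { translate([458, 357, 0]) cube([4551, 104, 2676]); translate([3619, 357, 1354]) cube([823, 104, 714]); }


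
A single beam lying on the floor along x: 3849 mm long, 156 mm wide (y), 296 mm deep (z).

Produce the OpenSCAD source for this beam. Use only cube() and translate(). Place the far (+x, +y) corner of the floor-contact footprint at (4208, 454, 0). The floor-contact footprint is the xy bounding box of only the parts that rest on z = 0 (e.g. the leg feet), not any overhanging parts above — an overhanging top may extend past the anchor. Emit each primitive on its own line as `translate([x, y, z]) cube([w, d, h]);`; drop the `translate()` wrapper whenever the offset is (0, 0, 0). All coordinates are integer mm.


translate([359, 298, 0]) cube([3849, 156, 296]);


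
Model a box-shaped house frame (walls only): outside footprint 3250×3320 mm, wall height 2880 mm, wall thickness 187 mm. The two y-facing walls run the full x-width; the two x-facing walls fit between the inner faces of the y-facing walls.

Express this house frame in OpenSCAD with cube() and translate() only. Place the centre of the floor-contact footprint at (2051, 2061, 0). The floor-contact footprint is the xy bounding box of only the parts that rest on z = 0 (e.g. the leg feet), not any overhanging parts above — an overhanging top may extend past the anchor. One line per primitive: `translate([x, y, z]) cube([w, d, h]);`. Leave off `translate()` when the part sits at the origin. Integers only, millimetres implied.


translate([426, 401, 0]) cube([3250, 187, 2880]);
translate([426, 3534, 0]) cube([3250, 187, 2880]);
translate([426, 588, 0]) cube([187, 2946, 2880]);
translate([3489, 588, 0]) cube([187, 2946, 2880]);


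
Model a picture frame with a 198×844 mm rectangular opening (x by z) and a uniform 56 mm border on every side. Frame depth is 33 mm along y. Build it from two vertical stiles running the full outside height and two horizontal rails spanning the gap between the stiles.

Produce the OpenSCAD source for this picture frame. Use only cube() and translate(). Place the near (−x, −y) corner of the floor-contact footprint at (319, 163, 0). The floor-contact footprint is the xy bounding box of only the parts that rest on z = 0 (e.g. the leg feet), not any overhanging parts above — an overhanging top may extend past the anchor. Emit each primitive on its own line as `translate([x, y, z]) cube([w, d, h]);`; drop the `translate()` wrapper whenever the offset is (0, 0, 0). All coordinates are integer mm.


translate([319, 163, 0]) cube([56, 33, 956]);
translate([573, 163, 0]) cube([56, 33, 956]);
translate([375, 163, 0]) cube([198, 33, 56]);
translate([375, 163, 900]) cube([198, 33, 56]);


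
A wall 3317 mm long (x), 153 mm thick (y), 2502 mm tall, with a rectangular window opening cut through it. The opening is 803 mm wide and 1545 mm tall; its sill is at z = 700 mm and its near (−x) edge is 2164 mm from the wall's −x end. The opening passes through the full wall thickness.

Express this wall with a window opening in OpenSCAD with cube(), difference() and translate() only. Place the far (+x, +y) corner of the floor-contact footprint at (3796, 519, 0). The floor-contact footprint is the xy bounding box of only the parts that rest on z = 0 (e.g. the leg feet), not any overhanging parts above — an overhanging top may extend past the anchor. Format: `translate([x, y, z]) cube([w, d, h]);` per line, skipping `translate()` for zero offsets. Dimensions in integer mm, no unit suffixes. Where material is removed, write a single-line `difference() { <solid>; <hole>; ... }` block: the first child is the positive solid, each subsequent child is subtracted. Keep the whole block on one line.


difference() { translate([479, 366, 0]) cube([3317, 153, 2502]); translate([2643, 366, 700]) cube([803, 153, 1545]); }


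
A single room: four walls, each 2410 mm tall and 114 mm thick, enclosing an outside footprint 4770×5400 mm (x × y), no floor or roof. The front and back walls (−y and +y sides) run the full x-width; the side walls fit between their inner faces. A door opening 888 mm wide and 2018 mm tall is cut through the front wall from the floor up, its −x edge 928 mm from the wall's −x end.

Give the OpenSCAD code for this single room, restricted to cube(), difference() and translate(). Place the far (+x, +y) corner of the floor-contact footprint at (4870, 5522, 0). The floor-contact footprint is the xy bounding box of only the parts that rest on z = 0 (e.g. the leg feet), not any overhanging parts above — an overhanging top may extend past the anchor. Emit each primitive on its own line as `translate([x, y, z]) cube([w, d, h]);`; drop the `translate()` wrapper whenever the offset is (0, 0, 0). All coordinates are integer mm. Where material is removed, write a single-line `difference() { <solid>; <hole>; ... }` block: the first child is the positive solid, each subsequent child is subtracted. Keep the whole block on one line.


difference() { translate([100, 122, 0]) cube([4770, 114, 2410]); translate([1028, 122, 0]) cube([888, 114, 2018]); }
translate([100, 5408, 0]) cube([4770, 114, 2410]);
translate([100, 236, 0]) cube([114, 5172, 2410]);
translate([4756, 236, 0]) cube([114, 5172, 2410]);
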